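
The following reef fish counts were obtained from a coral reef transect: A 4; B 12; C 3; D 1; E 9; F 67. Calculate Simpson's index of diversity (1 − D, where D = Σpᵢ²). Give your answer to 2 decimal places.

0.49

Total N = 4+12+3+1+9+67 = 96, so the proportions are 0.0417, 0.125, 0.0312, 0.0104, 0.0938, 0.6979 (working shown to 4 dp, full precision carried).
D = 0.0417² + 0.125² + 0.0312² + 0.0104² + 0.0938² + 0.6979² = 0.0017 + 0.0156 + 0.0010 + 0.0001 + 0.0088 + 0.4871 = 0.5143.
So 1 − D = 0.4857, i.e. 0.49 to 2 decimal places.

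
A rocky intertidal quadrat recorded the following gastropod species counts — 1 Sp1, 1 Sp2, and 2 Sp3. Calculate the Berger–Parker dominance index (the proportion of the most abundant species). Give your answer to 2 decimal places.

0.50

Total N = 1+1+2 = 4, so the proportions are 0.25, 0.25, 0.5 (working shown to 4 dp, full precision carried).
The largest proportion is 0.5, i.e. d = 0.50 to 2 decimal places.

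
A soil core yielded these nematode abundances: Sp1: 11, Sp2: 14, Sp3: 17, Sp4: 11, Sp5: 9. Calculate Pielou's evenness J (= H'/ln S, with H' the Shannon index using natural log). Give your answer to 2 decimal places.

Total N = 11+14+17+11+9 = 62, so the proportions are 0.1774, 0.2258, 0.2742, 0.1774, 0.1452 (working shown to 4 dp, full precision carried).
H' = −Σ pᵢ ln pᵢ = −((-0.3068) + (-0.3360) + (-0.3548) + (-0.3068) + (-0.2801)) = 1.5846.
With S = 5 species, ln S = 1.6094, so J = 1.5846/1.6094 = 0.9845, i.e. 0.98 to 2 decimal places.

0.98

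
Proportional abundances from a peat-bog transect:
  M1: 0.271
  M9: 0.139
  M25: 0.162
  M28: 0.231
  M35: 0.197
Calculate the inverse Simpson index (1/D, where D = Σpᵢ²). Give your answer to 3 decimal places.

4.735

D = 0.271² + 0.139² + 0.162² + 0.231² + 0.197² = 0.0734410 + 0.0193210 + 0.0262440 + 0.0533610 + 0.0388090 = 0.2111760 (working shown to 7 dp, full precision carried).
So 1/D = 4.73539, i.e. 4.735 to 3 decimal places.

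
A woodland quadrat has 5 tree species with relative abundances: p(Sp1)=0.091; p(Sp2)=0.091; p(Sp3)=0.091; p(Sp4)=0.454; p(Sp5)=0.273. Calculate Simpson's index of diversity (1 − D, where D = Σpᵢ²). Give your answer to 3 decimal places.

D = 0.091² + 0.091² + 0.091² + 0.454² + 0.273² = 0.00828 + 0.00828 + 0.00828 + 0.20612 + 0.07453 = 0.30549 (working shown to 5 dp, full precision carried).
So 1 − D = 0.69451, i.e. 0.695 to 3 decimal places.

0.695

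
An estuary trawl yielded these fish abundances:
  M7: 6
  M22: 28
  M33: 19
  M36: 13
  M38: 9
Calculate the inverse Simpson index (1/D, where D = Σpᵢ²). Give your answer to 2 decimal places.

Total N = 6+28+19+13+9 = 75, so the proportions are 0.08, 0.373333, 0.253333, 0.173333, 0.12 (working shown to 6 dp, full precision carried).
D = 0.08² + 0.373333² + 0.253333² + 0.173333² + 0.12² = 0.006400 + 0.139378 + 0.064178 + 0.030044 + 0.014400 = 0.254400.
So 1/D = 3.9308, i.e. 3.93 to 2 decimal places.

3.93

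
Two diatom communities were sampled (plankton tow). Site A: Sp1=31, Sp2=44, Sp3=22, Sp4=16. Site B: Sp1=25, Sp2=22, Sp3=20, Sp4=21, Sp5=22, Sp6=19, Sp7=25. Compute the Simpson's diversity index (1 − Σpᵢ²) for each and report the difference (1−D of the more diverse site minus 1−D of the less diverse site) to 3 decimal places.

Site A: N=113, proportions 0.27434, 0.38938, 0.19469, 0.14159, giving 1−D = 0.71517 (working shown to 5 dp, full precision carried).
Site B: N=154, proportions 0.16234, 0.14286, 0.12987, 0.13636, 0.14286, 0.12338, 0.16234, giving 1−D = 0.85579.
Difference = |0.71517 − 0.85579| = 0.14062, i.e. 0.141 to 3 decimal places.

0.141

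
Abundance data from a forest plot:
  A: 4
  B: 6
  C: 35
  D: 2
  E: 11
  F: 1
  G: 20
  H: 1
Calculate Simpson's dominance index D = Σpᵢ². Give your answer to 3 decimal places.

Total N = 4+6+35+2+11+1+20+1 = 80, so the proportions are 0.05, 0.075, 0.4375, 0.025, 0.1375, 0.0125, 0.25, 0.0125 (working shown to 5 dp, full precision carried).
D = 0.05² + 0.075² + 0.4375² + 0.025² + 0.1375² + 0.0125² + 0.25² + 0.0125² = 0.00250 + 0.00562 + 0.19141 + 0.00063 + 0.01891 + 0.00016 + 0.06250 + 0.00016 = 0.28187.
To 3 decimal places, D = 0.282.

0.282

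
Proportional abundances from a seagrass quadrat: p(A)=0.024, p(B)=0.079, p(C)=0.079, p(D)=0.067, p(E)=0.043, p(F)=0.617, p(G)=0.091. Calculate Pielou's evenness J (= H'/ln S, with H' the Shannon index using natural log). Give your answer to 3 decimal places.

H' = −Σ pᵢ ln pᵢ = −((-0.08951) + (-0.20053) + (-0.20053) + (-0.18111) + (-0.13530) + (-0.29794) + (-0.21812)) = 1.32303 (working shown to 5 dp, full precision carried).
With S = 7 species, ln S = 1.94591, so J = 1.32303/1.94591 = 0.67990, i.e. 0.680 to 3 decimal places.

0.680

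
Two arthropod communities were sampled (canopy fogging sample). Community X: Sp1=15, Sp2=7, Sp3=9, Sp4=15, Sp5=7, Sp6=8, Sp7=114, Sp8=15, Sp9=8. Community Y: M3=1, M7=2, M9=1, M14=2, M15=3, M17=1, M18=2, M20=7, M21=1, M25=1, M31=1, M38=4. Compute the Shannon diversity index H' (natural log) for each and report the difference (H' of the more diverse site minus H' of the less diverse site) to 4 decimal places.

0.6938

Community X: N=198, proportions 0.075758, 0.035354, 0.045455, 0.075758, 0.035354, 0.040404, 0.575758, 0.075758, 0.040404, giving H' = 1.540400 (working shown to 6 dp, full precision carried).
Community Y: N=26, proportions 0.038462, 0.076923, 0.038462, 0.076923, 0.115385, 0.038462, 0.076923, 0.269231, 0.038462, 0.038462, 0.038462, 0.153846, giving H' = 2.234202.
Difference = |1.540400 − 2.234202| = 0.693802, i.e. 0.6938 to 4 decimal places.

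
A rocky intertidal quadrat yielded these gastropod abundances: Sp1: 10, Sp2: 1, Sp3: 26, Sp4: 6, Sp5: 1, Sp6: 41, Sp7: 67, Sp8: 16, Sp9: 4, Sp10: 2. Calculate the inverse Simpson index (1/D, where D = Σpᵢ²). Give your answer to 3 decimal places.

Total N = 10+1+26+6+1+41+67+16+4+2 = 174, so the proportions are 0.0574713, 0.0057471, 0.1494253, 0.0344828, 0.0057471, 0.2356322, 0.3850575, 0.091954, 0.0229885, 0.0114943 (working shown to 7 dp, full precision carried).
D = 0.0574713² + 0.0057471² + 0.1494253² + 0.0344828² + 0.0057471² + 0.2356322² + 0.3850575² + 0.091954² + 0.0229885² + 0.0114943² = 0.0033029 + 0.0000330 + 0.0223279 + 0.0011891 + 0.0000330 + 0.0555225 + 0.1482693 + 0.0084555 + 0.0005285 + 0.0001321 = 0.2397939.
So 1/D = 4.17025, i.e. 4.170 to 3 decimal places.

4.170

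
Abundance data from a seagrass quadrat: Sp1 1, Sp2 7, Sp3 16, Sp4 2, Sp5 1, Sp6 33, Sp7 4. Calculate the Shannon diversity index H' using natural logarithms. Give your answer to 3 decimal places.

1.342

Total N = 1+7+16+2+1+33+4 = 64, so the proportions are 0.01562, 0.10938, 0.25, 0.03125, 0.01562, 0.51562, 0.0625 (working shown to 5 dp, full precision carried).
Each pᵢ ln pᵢ term: 0.01562×(-4.15888)=-0.06498, 0.10938×(-2.21297)=-0.24204, 0.25×(-1.38629)=-0.34657, 0.03125×(-3.46574)=-0.10830, 0.01562×(-4.15888)=-0.06498, 0.51562×(-0.66238)=-0.34154, 0.0625×(-2.77259)=-0.17329.
Sum = -1.34171, so H' = 1.342.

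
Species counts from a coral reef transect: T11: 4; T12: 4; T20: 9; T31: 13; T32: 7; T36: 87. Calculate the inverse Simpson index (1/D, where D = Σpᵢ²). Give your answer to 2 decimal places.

1.95

Total N = 4+4+9+13+7+87 = 124, so the proportions are 0.03226, 0.03226, 0.07258, 0.10484, 0.05645, 0.70161 (working shown to 5 dp, full precision carried).
D = 0.03226² + 0.03226² + 0.07258² + 0.10484² + 0.05645² + 0.70161² = 0.00104 + 0.00104 + 0.00527 + 0.01099 + 0.00319 + 0.49226 = 0.51379.
So 1/D = 1.9463, i.e. 1.95 to 2 decimal places.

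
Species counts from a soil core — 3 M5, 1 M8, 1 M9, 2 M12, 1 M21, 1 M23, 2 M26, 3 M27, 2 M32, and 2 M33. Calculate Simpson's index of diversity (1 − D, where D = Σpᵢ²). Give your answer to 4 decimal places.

Total N = 3+1+1+2+1+1+2+3+2+2 = 18, so the proportions are 0.166667, 0.055556, 0.055556, 0.111111, 0.055556, 0.055556, 0.111111, 0.166667, 0.111111, 0.111111 (working shown to 6 dp, full precision carried).
D = 0.166667² + 0.055556² + 0.055556² + 0.111111² + 0.055556² + 0.055556² + 0.111111² + 0.166667² + 0.111111² + 0.111111² = 0.027778 + 0.003086 + 0.003086 + 0.012346 + 0.003086 + 0.003086 + 0.012346 + 0.027778 + 0.012346 + 0.012346 = 0.117284.
So 1 − D = 0.882716, i.e. 0.8827 to 4 decimal places.

0.8827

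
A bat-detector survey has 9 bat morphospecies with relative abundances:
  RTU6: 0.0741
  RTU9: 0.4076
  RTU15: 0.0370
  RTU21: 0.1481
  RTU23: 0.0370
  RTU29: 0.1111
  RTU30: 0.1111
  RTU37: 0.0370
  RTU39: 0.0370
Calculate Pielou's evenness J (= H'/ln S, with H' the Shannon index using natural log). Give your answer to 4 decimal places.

0.8273

H' = −Σ pᵢ ln pᵢ = −((-0.192833) + (-0.365808) + (-0.121983) + (-0.282851) + (-0.121983) + (-0.244123) + (-0.244123) + (-0.121983) + (-0.121983)) = 1.817671 (working shown to 6 dp, full precision carried).
With S = 9 species, ln S = 2.197225, so J = 1.817671/2.197225 = 0.827258, i.e. 0.8273 to 4 decimal places.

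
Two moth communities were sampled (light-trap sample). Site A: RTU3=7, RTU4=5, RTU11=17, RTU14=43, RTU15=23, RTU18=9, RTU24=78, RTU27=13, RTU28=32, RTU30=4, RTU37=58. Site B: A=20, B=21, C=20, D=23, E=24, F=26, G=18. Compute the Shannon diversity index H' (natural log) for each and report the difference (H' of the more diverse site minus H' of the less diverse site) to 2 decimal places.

Site A: N=289, proportions 0.02422, 0.0173, 0.05882, 0.14879, 0.07958, 0.03114, 0.2699, 0.04498, 0.11073, 0.01384, 0.20069, giving H' = 2.03813 (working shown to 5 dp, full precision carried).
Site B: N=152, proportions 0.13158, 0.13816, 0.13158, 0.15132, 0.15789, 0.17105, 0.11842, giving H' = 1.93907.
Difference = |2.03813 − 1.93907| = 0.09906, i.e. 0.10 to 2 decimal places.

0.10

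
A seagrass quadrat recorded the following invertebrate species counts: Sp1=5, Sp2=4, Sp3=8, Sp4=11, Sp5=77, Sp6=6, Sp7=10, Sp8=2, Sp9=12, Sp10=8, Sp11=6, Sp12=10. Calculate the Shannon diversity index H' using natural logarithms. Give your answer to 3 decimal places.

1.884

Total N = 5+4+8+11+77+6+10+2+12+8+6+10 = 159, so the proportions are 0.03145, 0.02516, 0.05031, 0.06918, 0.48428, 0.03774, 0.06289, 0.01258, 0.07547, 0.05031, 0.03774, 0.06289 (working shown to 5 dp, full precision carried).
Each pᵢ ln pᵢ term: 0.03145×(-3.45947)=-0.10879, 0.02516×(-3.68261)=-0.09264, 0.05031×(-2.98946)=-0.15041, 0.06918×(-2.67101)=-0.18479, 0.48428×(-0.72510)=-0.35115, 0.03774×(-3.27714)=-0.12367, 0.06289×(-2.76632)=-0.17398, 0.01258×(-4.37576)=-0.05504, 0.07547×(-2.58400)=-0.19502, 0.05031×(-2.98946)=-0.15041, 0.03774×(-3.27714)=-0.12367, 0.06289×(-2.76632)=-0.17398.
Sum = -1.88355, so H' = 1.884.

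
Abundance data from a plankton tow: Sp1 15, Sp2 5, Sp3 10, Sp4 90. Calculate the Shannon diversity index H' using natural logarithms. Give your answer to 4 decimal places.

Total N = 15+5+10+90 = 120, so the proportions are 0.125, 0.041667, 0.083333, 0.75 (working shown to 6 dp, full precision carried).
Each pᵢ ln pᵢ term: 0.125×(-2.079442)=-0.259930, 0.041667×(-3.178054)=-0.132419, 0.083333×(-2.484907)=-0.207076, 0.75×(-0.287682)=-0.215762.
Sum = -0.815186, so H' = 0.8152.

0.8152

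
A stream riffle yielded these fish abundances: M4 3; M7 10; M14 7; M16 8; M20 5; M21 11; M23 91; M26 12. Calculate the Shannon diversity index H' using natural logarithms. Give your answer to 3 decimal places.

1.376

Total N = 3+10+7+8+5+11+91+12 = 147, so the proportions are 0.02041, 0.06803, 0.04762, 0.05442, 0.03401, 0.07483, 0.61905, 0.08163 (working shown to 5 dp, full precision carried).
Each pᵢ ln pᵢ term: 0.02041×(-3.89182)=-0.07942, 0.06803×(-2.68785)=-0.18285, 0.04762×(-3.04452)=-0.14498, 0.05442×(-2.91099)=-0.15842, 0.03401×(-3.38099)=-0.11500, 0.07483×(-2.59254)=-0.19400, 0.61905×(-0.47957)=-0.29688, 0.08163×(-2.50553)=-0.20453.
Sum = -1.37608, so H' = 1.376.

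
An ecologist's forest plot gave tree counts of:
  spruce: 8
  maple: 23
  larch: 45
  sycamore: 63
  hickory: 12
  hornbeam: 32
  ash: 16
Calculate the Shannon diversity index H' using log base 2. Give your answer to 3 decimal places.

Total N = 8+23+45+63+12+32+16 = 199, so the proportions are 0.0402, 0.11558, 0.22613, 0.31658, 0.0603, 0.1608, 0.0804 (working shown to 5 dp, full precision carried).
Each pᵢ log₂ pᵢ term: 0.0402×(-4.63662)=-0.18640, 0.11558×(-3.11306)=-0.35980, 0.22613×(-2.14477)=-0.48500, 0.31658×(-1.65934)=-0.52532, 0.0603×(-4.05166)=-0.24432, 0.1608×(-2.63662)=-0.42398, 0.0804×(-3.63662)=-0.29239.
Sum = -2.51721, so H' = 2.517.

2.517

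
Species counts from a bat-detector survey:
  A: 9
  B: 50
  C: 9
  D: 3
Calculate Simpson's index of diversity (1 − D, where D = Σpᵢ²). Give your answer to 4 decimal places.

Total N = 9+50+9+3 = 71, so the proportions are 0.126761, 0.704225, 0.126761, 0.042254 (working shown to 6 dp, full precision carried).
D = 0.126761² + 0.704225² + 0.126761² + 0.042254² = 0.016068 + 0.495933 + 0.016068 + 0.001785 = 0.529855.
So 1 − D = 0.470145, i.e. 0.4701 to 4 decimal places.

0.4701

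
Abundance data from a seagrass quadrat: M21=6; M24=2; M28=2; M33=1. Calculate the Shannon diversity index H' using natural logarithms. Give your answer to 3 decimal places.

Total N = 6+2+2+1 = 11, so the proportions are 0.54545, 0.18182, 0.18182, 0.09091 (working shown to 5 dp, full precision carried).
Each pᵢ ln pᵢ term: 0.54545×(-0.60614)=-0.33062, 0.18182×(-1.70475)=-0.30995, 0.18182×(-1.70475)=-0.30995, 0.09091×(-2.39790)=-0.21799.
Sum = -1.16852, so H' = 1.169.

1.169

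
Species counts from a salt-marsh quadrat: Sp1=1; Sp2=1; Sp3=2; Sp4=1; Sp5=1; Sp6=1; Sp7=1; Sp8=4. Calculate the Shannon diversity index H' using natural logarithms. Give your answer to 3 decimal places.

Total N = 1+1+2+1+1+1+1+4 = 12, so the proportions are 0.08333, 0.08333, 0.16667, 0.08333, 0.08333, 0.08333, 0.08333, 0.33333 (working shown to 5 dp, full precision carried).
Each pᵢ ln pᵢ term: 0.08333×(-2.48491)=-0.20708, 0.08333×(-2.48491)=-0.20708, 0.16667×(-1.79176)=-0.29863, 0.08333×(-2.48491)=-0.20708, 0.08333×(-2.48491)=-0.20708, 0.08333×(-2.48491)=-0.20708, 0.08333×(-2.48491)=-0.20708, 0.33333×(-1.09861)=-0.36620.
Sum = -1.90728, so H' = 1.907.

1.907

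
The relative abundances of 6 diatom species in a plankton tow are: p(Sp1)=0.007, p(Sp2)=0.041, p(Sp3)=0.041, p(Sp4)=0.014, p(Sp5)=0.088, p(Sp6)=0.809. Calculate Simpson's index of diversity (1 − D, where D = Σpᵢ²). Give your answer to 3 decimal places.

0.334

D = 0.007² + 0.041² + 0.041² + 0.014² + 0.088² + 0.809² = 0.00005 + 0.00168 + 0.00168 + 0.00020 + 0.00774 + 0.65448 = 0.66583 (working shown to 5 dp, full precision carried).
So 1 − D = 0.33417, i.e. 0.334 to 3 decimal places.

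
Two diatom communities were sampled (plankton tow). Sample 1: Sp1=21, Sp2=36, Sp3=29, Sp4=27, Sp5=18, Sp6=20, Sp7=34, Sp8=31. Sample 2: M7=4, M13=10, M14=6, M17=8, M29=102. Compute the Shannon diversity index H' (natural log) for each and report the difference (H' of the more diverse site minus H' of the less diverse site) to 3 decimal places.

1.244

Sample 1: N=216, proportions 0.09722, 0.16667, 0.13426, 0.125, 0.08333, 0.09259, 0.15741, 0.14352, giving H' = 2.05180 (working shown to 5 dp, full precision carried).
Sample 2: N=130, proportions 0.03077, 0.07692, 0.04615, 0.06154, 0.78462, giving H' = 0.80827.
Difference = |2.05180 − 0.80827| = 1.24353, i.e. 1.244 to 3 decimal places.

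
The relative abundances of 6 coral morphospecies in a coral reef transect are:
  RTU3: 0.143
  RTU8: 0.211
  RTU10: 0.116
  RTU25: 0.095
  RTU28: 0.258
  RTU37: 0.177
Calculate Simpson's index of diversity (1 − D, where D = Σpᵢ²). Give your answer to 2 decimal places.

D = 0.143² + 0.211² + 0.116² + 0.095² + 0.258² + 0.177² = 0.0204 + 0.0445 + 0.0135 + 0.0090 + 0.0666 + 0.0313 = 0.1853 (working shown to 4 dp, full precision carried).
So 1 − D = 0.8147, i.e. 0.81 to 2 decimal places.

0.81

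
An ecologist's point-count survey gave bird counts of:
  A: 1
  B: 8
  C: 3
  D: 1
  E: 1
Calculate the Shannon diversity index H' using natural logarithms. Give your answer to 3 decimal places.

Total N = 1+8+3+1+1 = 14, so the proportions are 0.07143, 0.57143, 0.21429, 0.07143, 0.07143 (working shown to 5 dp, full precision carried).
Each pᵢ ln pᵢ term: 0.07143×(-2.63906)=-0.18850, 0.57143×(-0.55962)=-0.31978, 0.21429×(-1.54045)=-0.33010, 0.07143×(-2.63906)=-0.18850, 0.07143×(-2.63906)=-0.18850.
Sum = -1.21539, so H' = 1.215.

1.215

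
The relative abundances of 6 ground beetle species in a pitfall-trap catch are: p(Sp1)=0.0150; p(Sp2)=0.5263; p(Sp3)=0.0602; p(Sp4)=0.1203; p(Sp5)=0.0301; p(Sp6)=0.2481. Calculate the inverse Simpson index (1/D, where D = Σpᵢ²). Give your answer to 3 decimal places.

D = 0.015² + 0.5263² + 0.0602² + 0.1203² + 0.0301² + 0.2481² = 0.000225 + 0.276992 + 0.003624 + 0.014472 + 0.000906 + 0.061554 = 0.357772 (working shown to 6 dp, full precision carried).
So 1/D = 2.79507, i.e. 2.795 to 3 decimal places.

2.795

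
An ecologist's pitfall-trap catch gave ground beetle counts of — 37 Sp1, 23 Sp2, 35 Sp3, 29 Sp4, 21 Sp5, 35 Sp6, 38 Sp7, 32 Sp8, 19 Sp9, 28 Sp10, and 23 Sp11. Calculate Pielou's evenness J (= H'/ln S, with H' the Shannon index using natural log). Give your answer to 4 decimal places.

0.9894

Total N = 37+23+35+29+21+35+38+32+19+28+23 = 320, so the proportions are 0.115625, 0.071875, 0.109375, 0.090625, 0.065625, 0.109375, 0.11875, 0.1, 0.059375, 0.0875, 0.071875 (working shown to 6 dp, full precision carried).
H' = −Σ pᵢ ln pᵢ = −((-0.249450) + (-0.189234) + (-0.242044) + (-0.217593) + (-0.178749) + (-0.242044) + (-0.253025) + (-0.230259) + (-0.167668) + (-0.213160) + (-0.189234)) = 2.372460.
With S = 11 species, ln S = 2.397895, so J = 2.372460/2.397895 = 0.989393, i.e. 0.9894 to 4 decimal places.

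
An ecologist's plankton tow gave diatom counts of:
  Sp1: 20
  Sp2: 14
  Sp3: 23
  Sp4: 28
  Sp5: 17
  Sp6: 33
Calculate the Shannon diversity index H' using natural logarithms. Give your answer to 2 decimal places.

Total N = 20+14+23+28+17+33 = 135, so the proportions are 0.1481, 0.1037, 0.1704, 0.2074, 0.1259, 0.2444 (working shown to 4 dp, full precision carried).
Each pᵢ ln pᵢ term: 0.1481×(-1.9095)=-0.2829, 0.1037×(-2.2662)=-0.2350, 0.1704×(-1.7698)=-0.3015, 0.2074×(-1.5731)=-0.3263, 0.1259×(-2.0721)=-0.2609, 0.2444×(-1.4088)=-0.3444.
Sum = -1.7510, so H' = 1.75.

1.75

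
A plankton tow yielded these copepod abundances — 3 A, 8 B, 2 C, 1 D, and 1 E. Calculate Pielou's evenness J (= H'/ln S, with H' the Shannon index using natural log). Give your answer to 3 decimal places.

Total N = 3+8+2+1+1 = 15, so the proportions are 0.2, 0.53333, 0.13333, 0.06667, 0.06667 (working shown to 5 dp, full precision carried).
H' = −Σ pᵢ ln pᵢ = −((-0.32189) + (-0.33526) + (-0.26865) + (-0.18054) + (-0.18054)) = 1.28687.
With S = 5 species, ln S = 1.60944, so J = 1.28687/1.60944 = 0.79958, i.e. 0.800 to 3 decimal places.

0.800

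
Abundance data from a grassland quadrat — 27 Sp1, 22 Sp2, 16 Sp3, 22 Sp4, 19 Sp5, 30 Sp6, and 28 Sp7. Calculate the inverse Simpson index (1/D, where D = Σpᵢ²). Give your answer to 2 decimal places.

Total N = 27+22+16+22+19+30+28 = 164, so the proportions are 0.164634, 0.134146, 0.097561, 0.134146, 0.115854, 0.182927, 0.170732 (working shown to 6 dp, full precision carried).
D = 0.164634² + 0.134146² + 0.097561² + 0.134146² + 0.115854² + 0.182927² + 0.170732² = 0.027104 + 0.017995 + 0.009518 + 0.017995 + 0.013422 + 0.033462 + 0.029149 = 0.148647.
So 1/D = 6.7274, i.e. 6.73 to 2 decimal places.

6.73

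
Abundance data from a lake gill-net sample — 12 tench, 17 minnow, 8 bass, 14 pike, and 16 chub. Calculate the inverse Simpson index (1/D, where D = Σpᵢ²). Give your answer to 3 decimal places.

Total N = 12+17+8+14+16 = 67, so the proportions are 0.1791045, 0.2537313, 0.119403, 0.2089552, 0.238806 (working shown to 7 dp, full precision carried).
D = 0.1791045² + 0.2537313² + 0.119403² + 0.2089552² + 0.238806² = 0.0320784 + 0.0643796 + 0.0142571 + 0.0436623 + 0.0570283 = 0.2114057.
So 1/D = 4.73024, i.e. 4.730 to 3 decimal places.

4.730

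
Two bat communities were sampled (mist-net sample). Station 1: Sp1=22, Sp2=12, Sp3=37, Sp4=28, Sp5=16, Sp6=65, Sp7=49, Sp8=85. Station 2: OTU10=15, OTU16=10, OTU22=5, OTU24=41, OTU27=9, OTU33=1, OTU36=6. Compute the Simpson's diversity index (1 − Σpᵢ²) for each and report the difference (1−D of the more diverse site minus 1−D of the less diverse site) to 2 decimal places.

0.11

Station 1: N=314, proportions 0.0701, 0.0382, 0.1178, 0.0892, 0.051, 0.207, 0.1561, 0.2707, giving 1−D = 0.8287 (working shown to 4 dp, full precision carried).
Station 2: N=87, proportions 0.1724, 0.1149, 0.0575, 0.4713, 0.1034, 0.0115, 0.069, giving 1−D = 0.7161.
Difference = |0.8287 − 0.7161| = 0.1126, i.e. 0.11 to 2 decimal places.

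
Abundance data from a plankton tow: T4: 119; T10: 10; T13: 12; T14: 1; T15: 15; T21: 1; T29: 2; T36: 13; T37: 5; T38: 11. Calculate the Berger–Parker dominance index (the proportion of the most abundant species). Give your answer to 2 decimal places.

0.63

Total N = 119+10+12+1+15+1+2+13+5+11 = 189, so the proportions are 0.6296, 0.0529, 0.0635, 0.0053, 0.0794, 0.0053, 0.0106, 0.0688, 0.0265, 0.0582 (working shown to 4 dp, full precision carried).
The largest proportion is 0.6296, i.e. d = 0.63 to 2 decimal places.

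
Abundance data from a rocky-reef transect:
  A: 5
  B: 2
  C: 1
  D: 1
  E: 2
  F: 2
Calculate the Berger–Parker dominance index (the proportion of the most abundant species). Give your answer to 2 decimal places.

Total N = 5+2+1+1+2+2 = 13, so the proportions are 0.3846, 0.1538, 0.0769, 0.0769, 0.1538, 0.1538 (working shown to 4 dp, full precision carried).
The largest proportion is 0.3846, i.e. d = 0.38 to 2 decimal places.

0.38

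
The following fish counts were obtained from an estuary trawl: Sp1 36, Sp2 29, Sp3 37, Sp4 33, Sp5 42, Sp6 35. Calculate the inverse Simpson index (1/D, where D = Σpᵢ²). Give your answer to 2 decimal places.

5.93

Total N = 36+29+37+33+42+35 = 212, so the proportions are 0.169811, 0.136792, 0.174528, 0.15566, 0.198113, 0.165094 (working shown to 6 dp, full precision carried).
D = 0.169811² + 0.136792² + 0.174528² + 0.15566² + 0.198113² + 0.165094² = 0.028836 + 0.018712 + 0.030460 + 0.024230 + 0.039249 + 0.027256 = 0.168743.
So 1/D = 5.9262, i.e. 5.93 to 2 decimal places.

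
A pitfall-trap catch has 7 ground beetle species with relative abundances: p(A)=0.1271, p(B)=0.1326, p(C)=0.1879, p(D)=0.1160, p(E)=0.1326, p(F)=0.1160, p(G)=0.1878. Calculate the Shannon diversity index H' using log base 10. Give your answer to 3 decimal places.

0.836

Each pᵢ log₁₀ pᵢ term (working shown to 5 dp, full precision carried): 0.1271×(-0.89585)=-0.11386, 0.1326×(-0.87746)=-0.11635, 0.1879×(-0.72607)=-0.13643, 0.116×(-0.93554)=-0.10852, 0.1326×(-0.87746)=-0.11635, 0.116×(-0.93554)=-0.10852, 0.1878×(-0.72630)=-0.13640.
Sum = -0.83644, so H' = 0.836.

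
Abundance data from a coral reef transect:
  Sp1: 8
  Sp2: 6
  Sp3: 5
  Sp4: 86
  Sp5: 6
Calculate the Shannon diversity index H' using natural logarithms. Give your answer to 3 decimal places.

0.842

Total N = 8+6+5+86+6 = 111, so the proportions are 0.07207, 0.05405, 0.04505, 0.77477, 0.05405 (working shown to 5 dp, full precision carried).
Each pᵢ ln pᵢ term: 0.07207×(-2.63009)=-0.18956, 0.05405×(-2.91777)=-0.15772, 0.04505×(-3.10009)=-0.13964, 0.77477×(-0.25518)=-0.19771, 0.05405×(-2.91777)=-0.15772.
Sum = -0.84234, so H' = 0.842.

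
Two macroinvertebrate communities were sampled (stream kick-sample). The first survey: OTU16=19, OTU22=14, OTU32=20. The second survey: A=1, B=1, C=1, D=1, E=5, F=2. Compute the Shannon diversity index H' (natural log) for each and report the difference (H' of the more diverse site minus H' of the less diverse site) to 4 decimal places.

The first survey: N=53, proportions 0.358491, 0.264151, 0.377358, giving H' = 1.087164 (working shown to 6 dp, full precision carried).
The second survey: N=11, proportions 0.090909, 0.090909, 0.090909, 0.090909, 0.454545, 0.181818, giving H' = 1.540306.
Difference = |1.087164 − 1.540306| = 0.453142, i.e. 0.4531 to 4 decimal places.

0.4531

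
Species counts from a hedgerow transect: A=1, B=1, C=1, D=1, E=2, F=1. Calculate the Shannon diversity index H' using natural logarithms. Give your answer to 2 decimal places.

1.75

Total N = 1+1+1+1+2+1 = 7, so the proportions are 0.1429, 0.1429, 0.1429, 0.1429, 0.2857, 0.1429 (working shown to 4 dp, full precision carried).
Each pᵢ ln pᵢ term: 0.1429×(-1.9459)=-0.2780, 0.1429×(-1.9459)=-0.2780, 0.1429×(-1.9459)=-0.2780, 0.1429×(-1.9459)=-0.2780, 0.2857×(-1.2528)=-0.3579, 0.1429×(-1.9459)=-0.2780.
Sum = -1.7479, so H' = 1.75.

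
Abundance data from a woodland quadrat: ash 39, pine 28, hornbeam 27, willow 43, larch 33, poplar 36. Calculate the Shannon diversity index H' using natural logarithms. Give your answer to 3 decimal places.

1.778

Total N = 39+28+27+43+33+36 = 206, so the proportions are 0.18932, 0.13592, 0.13107, 0.20874, 0.16019, 0.17476 (working shown to 5 dp, full precision carried).
Each pᵢ ln pᵢ term: 0.18932×(-1.66431)=-0.31509, 0.13592×(-1.99567)=-0.27126, 0.13107×(-2.03204)=-0.26634, 0.20874×(-1.56668)=-0.32702, 0.16019×(-1.83137)=-0.29337, 0.17476×(-1.74436)=-0.30484.
Sum = -1.77792, so H' = 1.778.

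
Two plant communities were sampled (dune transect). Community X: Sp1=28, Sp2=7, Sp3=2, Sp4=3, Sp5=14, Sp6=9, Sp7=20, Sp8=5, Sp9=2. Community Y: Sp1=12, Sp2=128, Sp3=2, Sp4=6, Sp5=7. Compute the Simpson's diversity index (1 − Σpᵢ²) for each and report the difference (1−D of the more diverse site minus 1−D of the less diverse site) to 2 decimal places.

0.50

Community X: N=90, proportions 0.31111, 0.07778, 0.02222, 0.03333, 0.15556, 0.1, 0.22222, 0.05556, 0.02222, giving 1−D = 0.80840 (working shown to 5 dp, full precision carried).
Community Y: N=155, proportions 0.07742, 0.82581, 0.0129, 0.03871, 0.04516, giving 1−D = 0.30835.
Difference = |0.80840 − 0.30835| = 0.50005, i.e. 0.50 to 2 decimal places.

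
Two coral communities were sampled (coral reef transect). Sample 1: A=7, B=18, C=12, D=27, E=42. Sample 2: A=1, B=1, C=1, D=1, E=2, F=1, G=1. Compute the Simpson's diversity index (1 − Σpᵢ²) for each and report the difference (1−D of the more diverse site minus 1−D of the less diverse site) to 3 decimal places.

0.112

Sample 1: N=106, proportions 0.06604, 0.16981, 0.11321, 0.25472, 0.39623, giving 1−D = 0.73211 (working shown to 5 dp, full precision carried).
Sample 2: N=8, proportions 0.125, 0.125, 0.125, 0.125, 0.25, 0.125, 0.125, giving 1−D = 0.84375.
Difference = |0.73211 − 0.84375| = 0.11164, i.e. 0.112 to 3 decimal places.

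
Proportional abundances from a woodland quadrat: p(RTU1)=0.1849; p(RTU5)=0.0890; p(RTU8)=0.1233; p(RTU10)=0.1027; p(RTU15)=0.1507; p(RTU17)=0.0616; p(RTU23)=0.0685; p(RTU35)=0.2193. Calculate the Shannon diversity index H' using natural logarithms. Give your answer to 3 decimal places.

1.992

Each pᵢ ln pᵢ term (working shown to 5 dp, full precision carried): 0.1849×(-1.68794)=-0.31210, 0.089×(-2.41912)=-0.21530, 0.1233×(-2.09313)=-0.25808, 0.1027×(-2.27594)=-0.23374, 0.1507×(-1.89246)=-0.28519, 0.0616×(-2.78709)=-0.17168, 0.0685×(-2.68092)=-0.18364, 0.2193×(-1.51731)=-0.33275.
Sum = -1.99249, so H' = 1.992.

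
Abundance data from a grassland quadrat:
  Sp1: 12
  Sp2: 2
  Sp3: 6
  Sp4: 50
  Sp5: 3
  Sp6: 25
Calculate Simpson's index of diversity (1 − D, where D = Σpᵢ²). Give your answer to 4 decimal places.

Total N = 12+2+6+50+3+25 = 98, so the proportions are 0.122449, 0.020408, 0.061224, 0.510204, 0.030612, 0.255102 (working shown to 6 dp, full precision carried).
D = 0.122449² + 0.020408² + 0.061224² + 0.510204² + 0.030612² + 0.255102² = 0.014994 + 0.000416 + 0.003748 + 0.260308 + 0.000937 + 0.065077 = 0.345481.
So 1 − D = 0.654519, i.e. 0.6545 to 4 decimal places.

0.6545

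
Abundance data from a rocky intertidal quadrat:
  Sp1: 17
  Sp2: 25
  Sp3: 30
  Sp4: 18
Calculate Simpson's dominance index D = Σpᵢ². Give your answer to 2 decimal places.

0.26

Total N = 17+25+30+18 = 90, so the proportions are 0.1889, 0.2778, 0.3333, 0.2 (working shown to 4 dp, full precision carried).
D = 0.1889² + 0.2778² + 0.3333² + 0.2² = 0.0357 + 0.0772 + 0.1111 + 0.0400 = 0.2640.
To 2 decimal places, D = 0.26.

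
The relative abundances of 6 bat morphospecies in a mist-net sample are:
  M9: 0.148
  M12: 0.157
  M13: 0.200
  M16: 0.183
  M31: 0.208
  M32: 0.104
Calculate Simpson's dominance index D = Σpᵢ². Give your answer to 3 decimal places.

D = 0.148² + 0.157² + 0.2² + 0.183² + 0.208² + 0.104² = 0.02190 + 0.02465 + 0.04000 + 0.03349 + 0.04326 + 0.01082 = 0.17412 (working shown to 5 dp, full precision carried).
To 3 decimal places, D = 0.174.

0.174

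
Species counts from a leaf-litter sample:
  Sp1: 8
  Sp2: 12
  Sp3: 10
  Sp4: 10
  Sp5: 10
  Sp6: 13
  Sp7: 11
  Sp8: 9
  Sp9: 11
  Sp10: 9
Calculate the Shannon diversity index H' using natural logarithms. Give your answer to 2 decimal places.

Total N = 8+12+10+10+10+13+11+9+11+9 = 103, so the proportions are 0.0777, 0.1165, 0.0971, 0.0971, 0.0971, 0.1262, 0.1068, 0.0874, 0.1068, 0.0874 (working shown to 4 dp, full precision carried).
Each pᵢ ln pᵢ term: 0.0777×(-2.5553)=-0.1985, 0.1165×(-2.1498)=-0.2505, 0.0971×(-2.3321)=-0.2264, 0.0971×(-2.3321)=-0.2264, 0.0971×(-2.3321)=-0.2264, 0.1262×(-2.0698)=-0.2612, 0.1068×(-2.2368)=-0.2389, 0.0874×(-2.4375)=-0.2130, 0.1068×(-2.2368)=-0.2389, 0.0874×(-2.4375)=-0.2130.
Sum = -2.2932, so H' = 2.29.

2.29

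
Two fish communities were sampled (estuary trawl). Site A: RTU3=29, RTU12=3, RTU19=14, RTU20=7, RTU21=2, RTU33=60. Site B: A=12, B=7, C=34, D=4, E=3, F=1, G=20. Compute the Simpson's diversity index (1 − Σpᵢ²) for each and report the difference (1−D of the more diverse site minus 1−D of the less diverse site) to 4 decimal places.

0.0848

Site A: N=115, proportions 0.252174, 0.026087, 0.121739, 0.06087, 0.017391, 0.521739, giving 1−D = 0.644688 (working shown to 6 dp, full precision carried).
Site B: N=81, proportions 0.148148, 0.08642, 0.419753, 0.049383, 0.037037, 0.012346, 0.246914, giving 1−D = 0.729462.
Difference = |0.644688 − 0.729462| = 0.084774, i.e. 0.0848 to 4 decimal places.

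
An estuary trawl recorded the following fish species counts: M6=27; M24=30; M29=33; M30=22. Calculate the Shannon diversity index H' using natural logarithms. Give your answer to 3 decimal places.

1.376

Total N = 27+30+33+22 = 112, so the proportions are 0.24107, 0.26786, 0.29464, 0.19643 (working shown to 5 dp, full precision carried).
Each pᵢ ln pᵢ term: 0.24107×(-1.42266)=-0.34296, 0.26786×(-1.31730)=-0.35285, 0.29464×(-1.22199)=-0.36005, 0.19643×(-1.62746)=-0.31968.
Sum = -1.37554, so H' = 1.376.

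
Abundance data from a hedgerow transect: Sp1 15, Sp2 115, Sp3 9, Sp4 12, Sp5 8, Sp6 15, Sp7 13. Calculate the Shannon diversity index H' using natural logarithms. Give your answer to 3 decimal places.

1.346

Total N = 15+115+9+12+8+15+13 = 187, so the proportions are 0.08021, 0.61497, 0.04813, 0.06417, 0.04278, 0.08021, 0.06952 (working shown to 5 dp, full precision carried).
Each pᵢ ln pᵢ term: 0.08021×(-2.52306)=-0.20238, 0.61497×(-0.48618)=-0.29899, 0.04813×(-3.03388)=-0.14602, 0.06417×(-2.74620)=-0.17623, 0.04278×(-3.15167)=-0.13483, 0.08021×(-2.52306)=-0.20238, 0.06952×(-2.66616)=-0.18535.
Sum = -1.34618, so H' = 1.346.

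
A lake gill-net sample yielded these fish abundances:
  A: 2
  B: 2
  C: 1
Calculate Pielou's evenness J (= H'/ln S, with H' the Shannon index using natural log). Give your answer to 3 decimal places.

Total N = 2+2+1 = 5, so the proportions are 0.4, 0.4, 0.2 (working shown to 5 dp, full precision carried).
H' = −Σ pᵢ ln pᵢ = −((-0.36652) + (-0.36652) + (-0.32189)) = 1.05492.
With S = 3 species, ln S = 1.09861, so J = 1.05492/1.09861 = 0.96023, i.e. 0.960 to 3 decimal places.

0.960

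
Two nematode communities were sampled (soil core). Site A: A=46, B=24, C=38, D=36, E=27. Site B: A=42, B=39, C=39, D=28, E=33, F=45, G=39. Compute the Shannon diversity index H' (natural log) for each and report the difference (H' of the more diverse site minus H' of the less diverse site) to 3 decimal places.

Site A: N=171, proportions 0.26901, 0.14035, 0.22222, 0.21053, 0.15789, giving H' = 1.58252 (working shown to 5 dp, full precision carried).
Site B: N=265, proportions 0.15849, 0.14717, 0.14717, 0.10566, 0.12453, 0.16981, 0.14717, giving H' = 1.93594.
Difference = |1.58252 − 1.93594| = 0.35342, i.e. 0.353 to 3 decimal places.

0.353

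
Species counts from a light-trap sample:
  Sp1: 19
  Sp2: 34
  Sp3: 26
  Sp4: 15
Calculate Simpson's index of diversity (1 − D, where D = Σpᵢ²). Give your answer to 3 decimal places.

0.726

Total N = 19+34+26+15 = 94, so the proportions are 0.20213, 0.3617, 0.2766, 0.15957 (working shown to 5 dp, full precision carried).
D = 0.20213² + 0.3617² + 0.2766² + 0.15957² = 0.04086 + 0.13083 + 0.07651 + 0.02546 = 0.27365.
So 1 − D = 0.72635, i.e. 0.726 to 3 decimal places.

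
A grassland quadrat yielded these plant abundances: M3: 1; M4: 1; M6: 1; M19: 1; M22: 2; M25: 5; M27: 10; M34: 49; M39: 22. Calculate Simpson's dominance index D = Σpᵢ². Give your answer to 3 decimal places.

0.357

Total N = 1+1+1+1+2+5+10+49+22 = 92, so the proportions are 0.01087, 0.01087, 0.01087, 0.01087, 0.02174, 0.05435, 0.1087, 0.53261, 0.23913 (working shown to 5 dp, full precision carried).
D = 0.01087² + 0.01087² + 0.01087² + 0.01087² + 0.02174² + 0.05435² + 0.1087² + 0.53261² + 0.23913² = 0.00012 + 0.00012 + 0.00012 + 0.00012 + 0.00047 + 0.00295 + 0.01181 + 0.28367 + 0.05718 = 0.35657.
To 3 decimal places, D = 0.357.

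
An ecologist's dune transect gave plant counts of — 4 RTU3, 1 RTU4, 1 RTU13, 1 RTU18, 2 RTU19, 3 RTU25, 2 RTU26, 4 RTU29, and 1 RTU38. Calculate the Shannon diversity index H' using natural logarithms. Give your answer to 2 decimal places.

Total N = 4+1+1+1+2+3+2+4+1 = 19, so the proportions are 0.2105, 0.0526, 0.0526, 0.0526, 0.1053, 0.1579, 0.1053, 0.2105, 0.0526 (working shown to 4 dp, full precision carried).
Each pᵢ ln pᵢ term: 0.2105×(-1.5581)=-0.3280, 0.0526×(-2.9444)=-0.1550, 0.0526×(-2.9444)=-0.1550, 0.0526×(-2.9444)=-0.1550, 0.1053×(-2.2513)=-0.2370, 0.1579×(-1.8458)=-0.2914, 0.1053×(-2.2513)=-0.2370, 0.2105×(-1.5581)=-0.3280, 0.0526×(-2.9444)=-0.1550.
Sum = -2.0413, so H' = 2.04.

2.04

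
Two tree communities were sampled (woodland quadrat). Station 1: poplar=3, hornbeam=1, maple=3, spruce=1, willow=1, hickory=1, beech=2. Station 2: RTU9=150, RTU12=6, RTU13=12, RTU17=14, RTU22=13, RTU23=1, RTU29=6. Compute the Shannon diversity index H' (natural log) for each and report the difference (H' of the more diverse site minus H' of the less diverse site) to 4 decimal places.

Station 1: N=12, proportions 0.25, 0.083333, 0.25, 0.083333, 0.083333, 0.083333, 0.166667, giving H' = 1.820076 (working shown to 6 dp, full precision carried).
Station 2: N=202, proportions 0.742574, 0.029703, 0.059406, 0.069307, 0.064356, 0.00495, 0.029703, giving H' = 0.985464.
Difference = |1.820076 − 0.985464| = 0.834612, i.e. 0.8346 to 4 decimal places.

0.8346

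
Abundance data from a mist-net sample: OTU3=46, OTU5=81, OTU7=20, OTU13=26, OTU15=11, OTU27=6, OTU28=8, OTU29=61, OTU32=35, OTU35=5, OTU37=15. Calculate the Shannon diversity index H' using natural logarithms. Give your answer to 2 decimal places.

Total N = 46+81+20+26+11+6+8+61+35+5+15 = 314, so the proportions are 0.1465, 0.258, 0.0637, 0.0828, 0.035, 0.0191, 0.0255, 0.1943, 0.1115, 0.0159, 0.0478 (working shown to 4 dp, full precision carried).
Each pᵢ ln pᵢ term: 0.1465×(-1.9208)=-0.2814, 0.258×(-1.3549)=-0.3495, 0.0637×(-2.7537)=-0.1754, 0.0828×(-2.4913)=-0.2063, 0.035×(-3.3515)=-0.1174, 0.0191×(-3.9576)=-0.0756, 0.0255×(-3.6700)=-0.0935, 0.1943×(-1.6385)=-0.3183, 0.1115×(-2.1940)=-0.2446, 0.0159×(-4.1400)=-0.0659, 0.0478×(-3.0413)=-0.1453.
Sum = -2.0732, so H' = 2.07.

2.07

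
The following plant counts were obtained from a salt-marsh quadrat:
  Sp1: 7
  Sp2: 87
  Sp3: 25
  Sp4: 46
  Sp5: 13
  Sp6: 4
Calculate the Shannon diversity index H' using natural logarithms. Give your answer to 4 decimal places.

Total N = 7+87+25+46+13+4 = 182, so the proportions are 0.038462, 0.478022, 0.137363, 0.252747, 0.071429, 0.021978 (working shown to 6 dp, full precision carried).
Each pᵢ ln pᵢ term: 0.038462×(-3.258097)=-0.125311, 0.478022×(-0.738099)=-0.352827, 0.137363×(-1.985131)=-0.272683, 0.252747×(-1.375365)=-0.347620, 0.071429×(-2.639057)=-0.188504, 0.021978×(-3.817712)=-0.083906.
Sum = -1.370851, so H' = 1.3709.

1.3709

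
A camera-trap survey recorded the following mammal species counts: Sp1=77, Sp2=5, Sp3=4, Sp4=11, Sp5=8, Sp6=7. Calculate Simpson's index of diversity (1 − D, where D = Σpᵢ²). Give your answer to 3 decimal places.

Total N = 77+5+4+11+8+7 = 112, so the proportions are 0.6875, 0.04464, 0.03571, 0.09821, 0.07143, 0.0625 (working shown to 5 dp, full precision carried).
D = 0.6875² + 0.04464² + 0.03571² + 0.09821² + 0.07143² + 0.0625² = 0.47266 + 0.00199 + 0.00128 + 0.00965 + 0.00510 + 0.00391 = 0.49458.
So 1 − D = 0.50542, i.e. 0.505 to 3 decimal places.

0.505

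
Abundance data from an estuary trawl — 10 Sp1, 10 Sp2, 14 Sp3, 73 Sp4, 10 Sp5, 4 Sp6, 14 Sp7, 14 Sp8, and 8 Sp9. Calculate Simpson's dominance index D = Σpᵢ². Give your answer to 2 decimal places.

Total N = 10+10+14+73+10+4+14+14+8 = 157, so the proportions are 0.0637, 0.0637, 0.0892, 0.465, 0.0637, 0.0255, 0.0892, 0.0892, 0.051 (working shown to 4 dp, full precision carried).
D = 0.0637² + 0.0637² + 0.0892² + 0.465² + 0.0637² + 0.0255² + 0.0892² + 0.0892² + 0.051² = 0.0041 + 0.0041 + 0.0080 + 0.2162 + 0.0041 + 0.0006 + 0.0080 + 0.0080 + 0.0026 = 0.2555.
To 2 decimal places, D = 0.26.

0.26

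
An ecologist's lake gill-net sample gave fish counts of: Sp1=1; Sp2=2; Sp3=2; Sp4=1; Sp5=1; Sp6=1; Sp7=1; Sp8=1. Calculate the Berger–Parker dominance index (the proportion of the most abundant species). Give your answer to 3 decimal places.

0.200

Total N = 1+2+2+1+1+1+1+1 = 10, so the proportions are 0.1, 0.2, 0.2, 0.1, 0.1, 0.1, 0.1, 0.1 (working shown to 5 dp, full precision carried).
The largest proportion is 0.2, i.e. d = 0.200 to 3 decimal places.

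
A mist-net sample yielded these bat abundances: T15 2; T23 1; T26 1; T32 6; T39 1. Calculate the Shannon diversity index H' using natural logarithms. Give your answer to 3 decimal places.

Total N = 2+1+1+6+1 = 11, so the proportions are 0.18182, 0.09091, 0.09091, 0.54545, 0.09091 (working shown to 5 dp, full precision carried).
Each pᵢ ln pᵢ term: 0.18182×(-1.70475)=-0.30995, 0.09091×(-2.39790)=-0.21799, 0.09091×(-2.39790)=-0.21799, 0.54545×(-0.60614)=-0.33062, 0.09091×(-2.39790)=-0.21799.
Sum = -1.29455, so H' = 1.295.

1.295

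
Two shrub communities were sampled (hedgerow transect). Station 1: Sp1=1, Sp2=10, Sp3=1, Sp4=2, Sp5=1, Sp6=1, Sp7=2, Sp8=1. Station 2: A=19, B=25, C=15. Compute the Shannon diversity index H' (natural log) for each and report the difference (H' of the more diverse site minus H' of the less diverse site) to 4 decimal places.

0.5097

Station 1: N=19, proportions 0.0526316, 0.5263158, 0.0526316, 0.1052632, 0.0526316, 0.0526316, 0.1052632, 0.0526316, giving H' = 1.5866264 (working shown to 7 dp, full precision carried).
Station 2: N=59, proportions 0.3220339, 0.4237288, 0.2542373, giving H' = 1.0769105.
Difference = |1.5866264 − 1.0769105| = 0.5097159, i.e. 0.5097 to 4 decimal places.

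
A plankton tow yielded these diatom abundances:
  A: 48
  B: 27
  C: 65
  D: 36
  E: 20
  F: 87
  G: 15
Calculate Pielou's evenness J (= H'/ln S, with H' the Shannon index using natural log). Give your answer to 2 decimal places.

0.92

Total N = 48+27+65+36+20+87+15 = 298, so the proportions are 0.1611, 0.0906, 0.2181, 0.1208, 0.0671, 0.2919, 0.0503 (working shown to 4 dp, full precision carried).
H' = −Σ pᵢ ln pᵢ = −((-0.2941) + (-0.2176) + (-0.3321) + (-0.2553) + (-0.1813) + (-0.3594) + (-0.1505)) = 1.7903.
With S = 7 species, ln S = 1.9459, so J = 1.7903/1.9459 = 0.9200, i.e. 0.92 to 2 decimal places.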